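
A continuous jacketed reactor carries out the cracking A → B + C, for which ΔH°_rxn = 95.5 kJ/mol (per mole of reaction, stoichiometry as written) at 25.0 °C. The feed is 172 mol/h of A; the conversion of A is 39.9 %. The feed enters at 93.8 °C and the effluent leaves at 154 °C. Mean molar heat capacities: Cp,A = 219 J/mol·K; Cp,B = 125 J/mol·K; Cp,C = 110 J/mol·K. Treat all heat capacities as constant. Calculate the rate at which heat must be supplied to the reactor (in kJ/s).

Extent of reaction ξ = 0.399 × 172 = 68.628 mol/h
Reaction term: ξ·ΔH°_rxn = 68.628 × 95.5 = 6554 kJ/h
Sensible, feed 93.8→25 °C: -2591.6 kJ/h
Outlet flows (mol/h): A 103.37, B 68.628, C 68.628
Sensible, products 25→154 °C: 5000.8 kJ/h
Q = ΔH = 8963.2 kJ/h = 2.4898 kW
Heat supplied = 2.4898 kJ/s

Q_in = 2.49 kJ/s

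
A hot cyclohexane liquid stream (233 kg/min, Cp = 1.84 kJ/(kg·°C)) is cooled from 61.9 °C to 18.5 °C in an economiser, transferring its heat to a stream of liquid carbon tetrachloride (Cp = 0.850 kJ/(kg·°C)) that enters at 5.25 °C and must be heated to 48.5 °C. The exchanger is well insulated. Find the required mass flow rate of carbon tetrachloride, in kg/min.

ṁ_c = 506 kg/min

Heat released by hot stream: Q = 233 × 1.84 × (61.9 − 18.5) = 18606 kJ/min
Energy balance on cold side (adiabatic exchanger): Q = ṁ_c·Cp_c·(T_c,out − T_c,in)
ṁ_c = 18606 / [0.850 × (48.5 − 5.25)] = 506.13 kg/min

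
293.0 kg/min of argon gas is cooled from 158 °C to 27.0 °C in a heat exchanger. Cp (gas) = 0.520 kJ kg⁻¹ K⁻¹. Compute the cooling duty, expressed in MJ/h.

Q = ṁ·Cp·ΔT = 293.0 × 0.520 × (27.0 − 158) = -19959 kJ/min
Converting: 19959 / 60 s = 332.65 kW
Cooling duty = 1197.5 MJ/h

Q_c = 1200 MJ/h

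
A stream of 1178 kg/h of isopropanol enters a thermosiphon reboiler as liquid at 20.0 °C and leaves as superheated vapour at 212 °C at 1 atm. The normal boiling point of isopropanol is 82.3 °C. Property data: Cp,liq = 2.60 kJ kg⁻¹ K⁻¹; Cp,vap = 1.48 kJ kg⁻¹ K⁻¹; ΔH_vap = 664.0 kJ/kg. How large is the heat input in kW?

liquid 20.0→82.3 °C: 161.98 kJ/kg
vaporisation at 82.3 °C: 664 kJ/kg
vapour 82.3→212 °C: 191.96 kJ/kg
Δh = 161.98 + 664 + 191.96 = 1017.9 kJ/kg
Q = ṁ·Δh = 1178 kg/h × 1017.9 kJ/kg = 1.1991e+06 kJ/h
|Q| = 333.09 kW

Q = 333 kW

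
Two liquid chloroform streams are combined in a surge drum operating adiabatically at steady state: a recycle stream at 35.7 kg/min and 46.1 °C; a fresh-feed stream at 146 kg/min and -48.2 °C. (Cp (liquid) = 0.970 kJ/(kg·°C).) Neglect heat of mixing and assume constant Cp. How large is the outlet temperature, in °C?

Adiabatic, steady state ⇒ Σ ṁᵢCp,ᵢ(T_out − Tᵢ) = 0
T_out = Σ ṁᵢCp,ᵢTᵢ / Σ ṁᵢCp,ᵢ
      = -5229.7 / 176.25 = -29.672 °C

T_out = -29.7 °C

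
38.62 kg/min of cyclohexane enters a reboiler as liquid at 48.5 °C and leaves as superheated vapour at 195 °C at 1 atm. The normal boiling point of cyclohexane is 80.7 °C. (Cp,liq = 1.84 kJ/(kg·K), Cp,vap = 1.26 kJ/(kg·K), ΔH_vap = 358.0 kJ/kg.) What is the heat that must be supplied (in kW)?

liquid 48.5→80.7 °C: 59.248 kJ/kg
vaporisation at 80.7 °C: 358 kJ/kg
vapour 80.7→195 °C: 144.02 kJ/kg
Δh = 59.248 + 358 + 144.02 = 561.27 kJ/kg
Q = ṁ·Δh = 38.62 kg/min × 561.27 kJ/kg = 21676 kJ/min
|Q| = 361.27 kW

Q = 361 kW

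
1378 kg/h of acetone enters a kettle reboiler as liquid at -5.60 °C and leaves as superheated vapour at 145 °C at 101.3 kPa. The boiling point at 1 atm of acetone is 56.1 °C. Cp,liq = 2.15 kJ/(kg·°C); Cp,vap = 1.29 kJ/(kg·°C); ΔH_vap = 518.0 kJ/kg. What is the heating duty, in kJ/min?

liquid -5.60→56.1 °C: 132.66 kJ/kg
vaporisation at 56.1 °C: 518 kJ/kg
vapour 56.1→145 °C: 114.68 kJ/kg
Δh = 132.66 + 518 + 114.68 = 765.34 kJ/kg
Q = ṁ·Δh = 1378 kg/h × 765.34 kJ/kg = 1.0546e+06 kJ/h
|Q| = 292.95 kW = 17577 kJ/min

Q = 17600 kJ/min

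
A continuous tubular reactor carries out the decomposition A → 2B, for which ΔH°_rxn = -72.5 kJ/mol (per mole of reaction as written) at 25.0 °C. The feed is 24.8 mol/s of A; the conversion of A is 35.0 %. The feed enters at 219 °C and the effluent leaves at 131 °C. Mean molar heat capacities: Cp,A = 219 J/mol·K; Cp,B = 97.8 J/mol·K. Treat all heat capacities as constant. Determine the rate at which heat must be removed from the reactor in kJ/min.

Q_out = 67700 kJ/min

Extent of reaction ξ = 0.350 × 24.8 = 8.68 mol/s
Reaction term: ξ·ΔH°_rxn = 8.68 × -72.5 = -629.3 kJ/s
Sensible, feed 219→25 °C: -1053.7 kJ/s
Outlet flows (mol/s): A 16.12, B 17.36
Sensible, products 25→131 °C: 554.18 kJ/s
Q = ΔH = -1128.8 kJ/s = -1128.8 kW
Heat removed = 67727 kJ/min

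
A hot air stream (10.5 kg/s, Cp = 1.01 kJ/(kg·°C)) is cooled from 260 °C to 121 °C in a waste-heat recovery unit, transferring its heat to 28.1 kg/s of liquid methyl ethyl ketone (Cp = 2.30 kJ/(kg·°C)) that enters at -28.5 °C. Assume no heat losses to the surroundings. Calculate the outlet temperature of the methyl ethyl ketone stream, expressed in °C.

T_c,out = -5.69 °C

Heat released by hot stream: Q = 10.5 × 1.01 × (260 − 121) = 1474.1 kJ/s
Energy balance on cold side (adiabatic exchanger): Q = ṁ_c·Cp_c·(T_c,out − T_c,in)
T_c,out = -28.5 + 1474.1/(28.1 × 2.30) = -5.6918 °C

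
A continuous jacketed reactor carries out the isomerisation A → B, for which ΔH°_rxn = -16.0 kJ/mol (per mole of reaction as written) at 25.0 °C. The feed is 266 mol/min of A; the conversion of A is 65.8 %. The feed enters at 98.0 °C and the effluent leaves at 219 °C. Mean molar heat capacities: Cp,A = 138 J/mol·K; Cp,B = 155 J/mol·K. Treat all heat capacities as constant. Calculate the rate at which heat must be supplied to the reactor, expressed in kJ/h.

Extent of reaction ξ = 0.658 × 266 = 175.03 mol/min
Reaction term: ξ·ΔH°_rxn = 175.03 × -16.0 = -2800.4 kJ/min
Sensible, feed 98.0→25 °C: -2679.7 kJ/min
Outlet flows (mol/min): A 90.972, B 175.03
Sensible, products 25→219 °C: 7698.6 kJ/min
Q = ΔH = 2218.5 kJ/min = 36.974 kW
Heat supplied = 133110 kJ/h

Q_in = 133000 kJ/h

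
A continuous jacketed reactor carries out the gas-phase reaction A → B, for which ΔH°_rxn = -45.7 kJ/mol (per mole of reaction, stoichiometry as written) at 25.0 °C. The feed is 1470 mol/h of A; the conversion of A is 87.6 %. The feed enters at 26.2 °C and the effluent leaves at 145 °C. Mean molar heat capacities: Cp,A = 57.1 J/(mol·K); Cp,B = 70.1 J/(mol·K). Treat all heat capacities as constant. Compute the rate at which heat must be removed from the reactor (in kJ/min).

Extent of reaction ξ = 0.876 × 1470 = 1287.7 mol/h
Reaction term: ξ·ΔH°_rxn = 1287.7 × -45.7 = -58849 kJ/h
Sensible, feed 26.2→25 °C: -100.72 kJ/h
Outlet flows (mol/h): A 182.28, B 1287.7
Sensible, products 25→145 °C: 12081 kJ/h
Q = ΔH = -46868 kJ/h = -13.019 kW
Heat removed = 781.14 kJ/min

Q_out = 781 kJ/min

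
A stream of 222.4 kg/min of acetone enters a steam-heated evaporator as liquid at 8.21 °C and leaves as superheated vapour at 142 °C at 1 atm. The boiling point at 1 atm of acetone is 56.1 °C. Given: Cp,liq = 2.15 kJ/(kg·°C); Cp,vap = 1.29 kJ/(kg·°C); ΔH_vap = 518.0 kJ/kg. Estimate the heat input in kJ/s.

liquid 8.21→56.1 °C: 102.96 kJ/kg
vaporisation at 56.1 °C: 518 kJ/kg
vapour 56.1→142 °C: 110.81 kJ/kg
Δh = 102.96 + 518 + 110.81 = 731.77 kJ/kg
Q = ṁ·Δh = 222.4 kg/min × 731.77 kJ/kg = 162750 kJ/min
|Q| = 2712.4 kW

Q = 2710 kJ/s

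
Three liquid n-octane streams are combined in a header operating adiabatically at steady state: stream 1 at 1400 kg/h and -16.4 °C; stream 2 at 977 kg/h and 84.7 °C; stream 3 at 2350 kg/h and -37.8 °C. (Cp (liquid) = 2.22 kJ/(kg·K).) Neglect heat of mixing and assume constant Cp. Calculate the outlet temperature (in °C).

T_out = -6.14 °C

Adiabatic, steady state ⇒ Σ ṁᵢCp,ᵢ(T_out − Tᵢ) = 0
Σ ṁᵢCp,ᵢTᵢ = 1400×2.22×-16.4 + 977×2.22×84.7 + 2350×2.22×-37.8 = -64465
Σ ṁᵢCp,ᵢ = 1400×2.22 + 977×2.22 + 2350×2.22 = 10494
T_out = -64465 / 10494 = -6.143 °C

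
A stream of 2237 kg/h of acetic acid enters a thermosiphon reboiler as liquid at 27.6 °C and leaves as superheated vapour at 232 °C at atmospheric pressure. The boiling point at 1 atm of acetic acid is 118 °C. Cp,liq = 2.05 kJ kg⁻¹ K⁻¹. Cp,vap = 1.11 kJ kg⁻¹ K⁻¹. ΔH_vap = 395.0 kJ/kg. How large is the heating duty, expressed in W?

liquid 27.6→118 °C: 185.32 kJ/kg
vaporisation at 118 °C: 395 kJ/kg
vapour 118→232 °C: 126.54 kJ/kg
Δh = 185.32 + 395 + 126.54 = 706.86 kJ/kg
Q = ṁ·Δh = 2237 kg/h × 706.86 kJ/kg = 1.5812e+06 kJ/h
|Q| = 439.23 kW = 439230 W

Q = 439000 W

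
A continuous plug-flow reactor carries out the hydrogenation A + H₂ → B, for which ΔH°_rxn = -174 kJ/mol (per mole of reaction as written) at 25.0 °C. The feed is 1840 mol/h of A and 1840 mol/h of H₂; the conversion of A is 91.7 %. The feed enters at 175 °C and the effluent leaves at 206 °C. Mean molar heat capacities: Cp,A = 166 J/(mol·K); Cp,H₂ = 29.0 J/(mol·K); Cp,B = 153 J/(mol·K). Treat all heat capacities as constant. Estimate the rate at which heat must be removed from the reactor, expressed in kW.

Extent of reaction ξ = 0.917 × 1840 = 1687.3 mol/h
Reaction term: ξ·ΔH°_rxn = 1687.3 × -174 = -293590 kJ/h
Sensible, feed 175→25 °C: -53820 kJ/h
Outlet flows (mol/h): A 152.72, H₂ 152.72, B 1687.3
Sensible, products 25→206 °C: 52116 kJ/h
Q = ΔH = -295290 kJ/h = -82.025 kW
Heat removed = 82.025 kW

Q_out = 82.0 kW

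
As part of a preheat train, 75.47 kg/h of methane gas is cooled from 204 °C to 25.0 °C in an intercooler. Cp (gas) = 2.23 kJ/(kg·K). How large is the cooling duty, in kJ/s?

Q_c = 8.37 kJ/s

Q = ṁ·Cp·ΔT = 75.47 × 2.23 × (25.0 − 204) = -30125 kJ/h
Converting: 30125 / 3600 s = 8.3682 kW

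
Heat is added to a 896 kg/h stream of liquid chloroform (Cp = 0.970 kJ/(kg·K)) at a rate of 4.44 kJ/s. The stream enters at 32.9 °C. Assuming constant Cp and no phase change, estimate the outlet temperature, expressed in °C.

T_out = 51.3 °C

Q = 4.44 kJ/s = 15984 kJ/h
ΔT = Q/(ṁ·Cp) = 15984/(896×0.970) = 18.391 K
T_out = 32.9 + 18.391 = 51.291 °C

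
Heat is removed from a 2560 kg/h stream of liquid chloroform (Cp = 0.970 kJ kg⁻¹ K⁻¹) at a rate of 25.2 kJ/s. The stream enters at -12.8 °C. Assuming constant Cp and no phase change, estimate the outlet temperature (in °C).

T_out = -49.3 °C

Q = 25.2 kJ/s = 90720 kJ/h
ΔT = Q/(ṁ·Cp) = 90720/(2560×0.970) = 36.534 K
T_out = -12.8 − 36.534 = -49.334 °C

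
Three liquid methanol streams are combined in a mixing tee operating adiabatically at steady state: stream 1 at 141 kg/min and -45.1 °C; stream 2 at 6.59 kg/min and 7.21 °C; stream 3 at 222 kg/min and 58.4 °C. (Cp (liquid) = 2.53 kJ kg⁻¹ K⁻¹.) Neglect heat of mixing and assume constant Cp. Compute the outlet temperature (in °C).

T_out = 18.0 °C

Energy balance with Q = 0: Σ ṁᵢCp,ᵢ(T_out − Tᵢ) = 0
Σ ṁᵢCp,ᵢTᵢ = 141×2.53×-45.1 + 6.59×2.53×7.21 + 222×2.53×58.4 = 16833
Σ ṁᵢCp,ᵢ = 141×2.53 + 6.59×2.53 + 222×2.53 = 935.06
T_out = 16833 / 935.06 = 18.002 °C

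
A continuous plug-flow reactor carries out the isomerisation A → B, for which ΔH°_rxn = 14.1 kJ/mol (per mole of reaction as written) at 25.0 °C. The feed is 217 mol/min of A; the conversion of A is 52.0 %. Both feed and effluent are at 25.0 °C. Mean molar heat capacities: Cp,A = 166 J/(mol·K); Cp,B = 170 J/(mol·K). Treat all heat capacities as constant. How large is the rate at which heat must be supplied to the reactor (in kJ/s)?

Extent of reaction ξ = 0.520 × 217 = 112.84 mol/min
Reaction term: ξ·ΔH°_rxn = 112.84 × 14.1 = 1591 kJ/min
Q = ΔH = 1591 kJ/min = 26.517 kW
Heat supplied = 26.517 kJ/s

Q_in = 26.5 kJ/s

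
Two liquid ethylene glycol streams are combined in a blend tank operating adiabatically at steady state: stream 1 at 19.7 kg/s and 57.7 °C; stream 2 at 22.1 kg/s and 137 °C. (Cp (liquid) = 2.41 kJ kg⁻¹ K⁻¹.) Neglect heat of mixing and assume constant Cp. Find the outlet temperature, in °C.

Adiabatic, steady state ⇒ Σ ṁᵢCp,ᵢ(T_out − Tᵢ) = 0
Σ ṁᵢCp,ᵢTᵢ = 19.7×2.41×57.7 + 22.1×2.41×137 = 10036
Σ ṁᵢCp,ᵢ = 19.7×2.41 + 22.1×2.41 = 100.74
T_out = 10036 / 100.74 = 99.627 °C

T_out = 99.6 °C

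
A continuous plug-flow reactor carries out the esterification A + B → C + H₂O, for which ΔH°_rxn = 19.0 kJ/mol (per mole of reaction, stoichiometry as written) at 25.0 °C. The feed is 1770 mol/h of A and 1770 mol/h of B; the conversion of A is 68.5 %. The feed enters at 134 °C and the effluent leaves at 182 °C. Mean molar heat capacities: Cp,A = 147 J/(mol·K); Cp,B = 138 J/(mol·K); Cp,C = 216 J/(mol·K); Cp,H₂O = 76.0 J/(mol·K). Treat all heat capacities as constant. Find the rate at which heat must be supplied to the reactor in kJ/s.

Extent of reaction ξ = 0.685 × 1770 = 1212.5 mol/h
Reaction term: ξ·ΔH°_rxn = 1212.5 × 19.0 = 23037 kJ/h
Sensible, feed 134→25 °C: -54985 kJ/h
Outlet flows (mol/h): A 557.55, B 557.55, C 1212.5, H₂O 1212.5
Sensible, products 25→182 °C: 80531 kJ/h
Q = ΔH = 48583 kJ/h = 13.495 kW
Heat supplied = 13.495 kJ/s

Q_in = 13.5 kJ/s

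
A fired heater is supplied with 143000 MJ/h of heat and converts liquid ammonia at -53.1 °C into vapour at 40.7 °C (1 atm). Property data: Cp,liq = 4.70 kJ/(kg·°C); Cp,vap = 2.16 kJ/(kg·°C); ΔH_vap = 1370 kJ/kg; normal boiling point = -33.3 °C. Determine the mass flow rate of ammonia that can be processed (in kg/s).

Δh = 4.70×(-33.3−-53.1) + 1370 + 2.16×(40.7−-33.3) = 1622.9 kJ/kg
Q = 143000 MJ/h = 39722 kJ/s = 39722 kJ/s
ṁ = Q/Δh = 39722 / 1622.9 = 24.476 kg/s

ṁ = 24.5 kg/s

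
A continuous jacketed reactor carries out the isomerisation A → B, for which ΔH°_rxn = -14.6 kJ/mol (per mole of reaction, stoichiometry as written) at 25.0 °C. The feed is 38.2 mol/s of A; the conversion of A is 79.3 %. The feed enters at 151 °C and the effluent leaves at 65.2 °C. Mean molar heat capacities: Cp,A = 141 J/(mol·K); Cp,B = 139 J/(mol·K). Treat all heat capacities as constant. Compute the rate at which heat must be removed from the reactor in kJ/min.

Q_out = 54400 kJ/min

Extent of reaction ξ = 0.793 × 38.2 = 30.293 mol/s
Reaction term: ξ·ΔH°_rxn = 30.293 × -14.6 = -442.27 kJ/s
Sensible, feed 151→25 °C: -678.66 kJ/s
Outlet flows (mol/s): A 7.9074, B 30.293
Sensible, products 25→65.2 °C: 214.09 kJ/s
Q = ΔH = -906.84 kJ/s = -906.84 kW
Heat removed = 54411 kJ/min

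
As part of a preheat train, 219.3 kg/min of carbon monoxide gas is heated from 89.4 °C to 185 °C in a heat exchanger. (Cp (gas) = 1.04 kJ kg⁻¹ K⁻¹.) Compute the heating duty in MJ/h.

Q = ṁ·Cp·ΔT = 219.3 × 1.04 × (185 − 89.4) = 21804 kJ/min
Converting: 21804 / 60 s = 363.39 kW
Heating duty = 1308.2 MJ/h

Q = 1310 MJ/h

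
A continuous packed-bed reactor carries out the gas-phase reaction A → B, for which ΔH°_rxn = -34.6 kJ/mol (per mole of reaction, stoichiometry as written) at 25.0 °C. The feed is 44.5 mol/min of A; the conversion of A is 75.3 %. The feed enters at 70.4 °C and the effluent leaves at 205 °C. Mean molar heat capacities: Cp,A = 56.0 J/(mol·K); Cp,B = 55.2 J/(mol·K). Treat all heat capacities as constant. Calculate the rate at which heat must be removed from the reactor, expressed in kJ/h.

Extent of reaction ξ = 0.753 × 44.5 = 33.508 mol/min
Reaction term: ξ·ΔH°_rxn = 33.508 × -34.6 = -1159.4 kJ/min
Sensible, feed 70.4→25 °C: -113.14 kJ/min
Outlet flows (mol/min): A 10.992, B 33.508
Sensible, products 25→205 °C: 443.73 kJ/min
Q = ΔH = -828.8 kJ/min = -13.813 kW
Heat removed = 49728 kJ/h

Q_out = 49700 kJ/h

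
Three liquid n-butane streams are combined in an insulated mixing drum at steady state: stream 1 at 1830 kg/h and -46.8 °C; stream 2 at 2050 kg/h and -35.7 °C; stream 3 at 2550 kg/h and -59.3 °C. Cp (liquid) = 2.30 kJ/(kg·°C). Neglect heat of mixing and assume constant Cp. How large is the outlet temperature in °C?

T_out = -48.2 °C

Energy balance with Q = 0: Σ ṁᵢCp,ᵢ(T_out − Tᵢ) = 0
Σ ṁᵢCp,ᵢTᵢ = 1830×2.30×-46.8 + 2050×2.30×-35.7 + 2550×2.30×-59.3 = -713100
Σ ṁᵢCp,ᵢ = 1830×2.30 + 2050×2.30 + 2550×2.30 = 14789
T_out = -713100 / 14789 = -48.218 °C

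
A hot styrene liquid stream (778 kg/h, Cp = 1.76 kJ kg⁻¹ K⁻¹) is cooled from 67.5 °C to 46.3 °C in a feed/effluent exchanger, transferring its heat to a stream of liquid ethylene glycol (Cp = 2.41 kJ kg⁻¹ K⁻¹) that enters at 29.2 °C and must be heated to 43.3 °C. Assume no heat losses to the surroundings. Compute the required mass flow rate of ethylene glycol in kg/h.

Heat released by hot stream: Q = 778 × 1.76 × (67.5 − 46.3) = 29029 kJ/h
Energy balance on cold side (adiabatic exchanger): Q = ṁ_c·Cp_c·(T_c,out − T_c,in)
ṁ_c = 29029 / [2.41 × (43.3 − 29.2)] = 854.26 kg/h

ṁ_c = 854 kg/h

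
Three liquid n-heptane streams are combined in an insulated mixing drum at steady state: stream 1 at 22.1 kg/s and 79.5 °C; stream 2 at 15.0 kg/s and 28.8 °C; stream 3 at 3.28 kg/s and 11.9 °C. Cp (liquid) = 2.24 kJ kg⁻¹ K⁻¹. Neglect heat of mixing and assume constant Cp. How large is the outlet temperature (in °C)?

Adiabatic, steady state ⇒ Σ ṁᵢCp,ᵢ(T_out − Tᵢ) = 0
T_out = Σ ṁᵢCp,ᵢTᵢ / Σ ṁᵢCp,ᵢ
      = 4990.7 / 90.451 = 55.175 °C

T_out = 55.2 °C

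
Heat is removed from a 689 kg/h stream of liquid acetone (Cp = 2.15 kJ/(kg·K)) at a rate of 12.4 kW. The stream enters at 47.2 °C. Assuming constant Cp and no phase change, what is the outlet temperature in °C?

Q = 12.4 kW = 44640 kJ/h
ΔT = Q/(ṁ·Cp) = 44640/(689×2.15) = 30.135 K
T_out = 47.2 − 30.135 = 17.065 °C

T_out = 17.1 °C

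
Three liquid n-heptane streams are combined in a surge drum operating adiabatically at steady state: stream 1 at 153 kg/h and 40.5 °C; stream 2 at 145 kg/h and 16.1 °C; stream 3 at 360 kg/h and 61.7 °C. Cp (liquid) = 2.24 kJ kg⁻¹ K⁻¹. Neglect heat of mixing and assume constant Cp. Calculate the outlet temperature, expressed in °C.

T_out = 46.7 °C

No heat crosses the boundary, so H_out = H_in.
T_out = Σ ṁᵢCp,ᵢTᵢ / Σ ṁᵢCp,ᵢ
      = 68864 / 1473.9 = 46.722 °C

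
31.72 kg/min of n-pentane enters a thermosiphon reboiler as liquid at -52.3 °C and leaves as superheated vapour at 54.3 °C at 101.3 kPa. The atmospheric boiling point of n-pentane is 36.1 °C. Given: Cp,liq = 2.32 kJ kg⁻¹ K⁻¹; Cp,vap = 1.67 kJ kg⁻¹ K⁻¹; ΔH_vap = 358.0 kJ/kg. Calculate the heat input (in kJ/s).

liquid -52.3→36.1 °C: 205.09 kJ/kg
vaporisation at 36.1 °C: 358 kJ/kg
vapour 36.1→54.3 °C: 30.394 kJ/kg
Δh = 205.09 + 358 + 30.394 = 593.48 kJ/kg
Q = ṁ·Δh = 31.72 kg/min × 593.48 kJ/kg = 18825 kJ/min
|Q| = 313.75 kW

Q = 314 kJ/s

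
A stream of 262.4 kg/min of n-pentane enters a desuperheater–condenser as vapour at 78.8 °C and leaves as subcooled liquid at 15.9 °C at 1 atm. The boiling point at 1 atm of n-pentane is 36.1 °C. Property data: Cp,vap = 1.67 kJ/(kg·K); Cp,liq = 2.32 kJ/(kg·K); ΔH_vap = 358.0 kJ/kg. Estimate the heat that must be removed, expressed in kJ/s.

Q_c = 2080 kJ/s

vapour 78.8→36.1 °C: -71.309 kJ/kg
condensation at 36.1 °C: -358 kJ/kg
liquid 36.1→15.9 °C: -46.864 kJ/kg
Δh = -71.309 + -358 + -46.864 = -476.17 kJ/kg
Q = ṁ·Δh = 262.4 kg/min × -476.17 kJ/kg = -124950 kJ/min
|Q| = 2082.5 kW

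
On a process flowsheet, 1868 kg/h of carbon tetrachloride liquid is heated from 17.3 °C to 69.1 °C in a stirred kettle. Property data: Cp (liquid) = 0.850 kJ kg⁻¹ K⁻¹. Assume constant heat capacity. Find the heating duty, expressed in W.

Q = 22800 W

Q = ṁ·Cp·ΔT = 1868 × 0.850 × (69.1 − 17.3) = 82248 kJ/h
Converting: 82248 / 3600 s = 22.847 kW
Heating duty = 22847 W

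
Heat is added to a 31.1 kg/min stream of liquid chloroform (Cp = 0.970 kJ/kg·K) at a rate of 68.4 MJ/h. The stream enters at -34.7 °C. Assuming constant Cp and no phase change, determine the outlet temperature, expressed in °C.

T_out = 3.09 °C

Q = 68.4 MJ/h = 1140 kJ/min
ΔT = Q/(ṁ·Cp) = 1140/(31.1×0.970) = 37.79 K
T_out = -34.7 + 37.79 = 3.0896 °C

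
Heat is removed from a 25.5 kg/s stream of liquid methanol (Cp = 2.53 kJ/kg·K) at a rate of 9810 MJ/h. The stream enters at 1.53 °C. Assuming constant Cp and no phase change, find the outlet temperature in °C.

T_out = -40.7 °C

Q = 9810 MJ/h = 2725 kJ/s
ΔT = Q/(ṁ·Cp) = 2725/(25.5×2.53) = 42.238 K
T_out = 1.53 − 42.238 = -40.708 °C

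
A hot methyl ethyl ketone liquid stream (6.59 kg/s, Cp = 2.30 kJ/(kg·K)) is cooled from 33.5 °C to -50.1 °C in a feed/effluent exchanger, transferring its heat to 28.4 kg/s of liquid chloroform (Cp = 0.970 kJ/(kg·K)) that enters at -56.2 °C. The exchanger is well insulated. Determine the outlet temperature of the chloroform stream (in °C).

T_c,out = -10.2 °C

Heat released by hot stream: Q = 6.59 × 2.30 × (33.5 − -50.1) = 1267.1 kJ/s
Energy balance on cold side (adiabatic exchanger): Q = ṁ_c·Cp_c·(T_c,out − T_c,in)
T_c,out = -56.2 + 1267.1/(28.4 × 0.970) = -10.203 °C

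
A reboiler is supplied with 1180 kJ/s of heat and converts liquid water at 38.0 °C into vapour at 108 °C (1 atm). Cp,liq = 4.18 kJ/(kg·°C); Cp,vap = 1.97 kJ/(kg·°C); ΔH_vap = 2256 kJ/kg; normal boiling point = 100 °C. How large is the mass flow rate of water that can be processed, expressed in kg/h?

ṁ = 1680 kg/h

Δh = 4.18×(100−38.0) + 2256 + 1.97×(108−100) = 2530.9 kJ/kg
Q = 1180 kJ/s = 1180 kJ/s = 4.248e+06 kJ/h
ṁ = Q/Δh = 4.248e+06 / 2530.9 = 1678.4 kg/h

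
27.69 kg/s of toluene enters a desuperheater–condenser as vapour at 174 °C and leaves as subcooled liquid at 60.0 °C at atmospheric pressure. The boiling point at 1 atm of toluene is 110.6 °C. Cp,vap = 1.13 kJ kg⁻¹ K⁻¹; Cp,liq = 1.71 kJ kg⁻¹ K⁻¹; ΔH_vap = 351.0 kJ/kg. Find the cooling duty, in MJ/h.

Q_c = 50800 MJ/h

vapour 174→110.6 °C: -71.642 kJ/kg
condensation at 110.6 °C: -351 kJ/kg
liquid 110.6→60.0 °C: -86.526 kJ/kg
Δh = -71.642 + -351 + -86.526 = -509.17 kJ/kg
Q = ṁ·Δh = 27.69 kg/s × -509.17 kJ/kg = -14099 kJ/s
|Q| = 14099 kW = 50756 MJ/h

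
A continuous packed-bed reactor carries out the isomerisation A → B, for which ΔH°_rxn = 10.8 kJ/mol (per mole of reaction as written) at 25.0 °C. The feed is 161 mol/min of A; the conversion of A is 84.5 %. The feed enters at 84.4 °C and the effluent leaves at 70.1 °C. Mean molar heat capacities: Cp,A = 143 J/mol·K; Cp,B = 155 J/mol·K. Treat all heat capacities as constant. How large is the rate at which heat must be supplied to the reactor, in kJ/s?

Q_in = 20.2 kJ/s

Extent of reaction ξ = 0.845 × 161 = 136.04 mol/min
Reaction term: ξ·ΔH°_rxn = 136.04 × 10.8 = 1469.3 kJ/min
Sensible, feed 84.4→25 °C: -1367.6 kJ/min
Outlet flows (mol/min): A 24.955, B 136.04
Sensible, products 25→70.1 °C: 1112 kJ/min
Q = ΔH = 1213.7 kJ/min = 20.228 kW
Heat supplied = 20.228 kJ/s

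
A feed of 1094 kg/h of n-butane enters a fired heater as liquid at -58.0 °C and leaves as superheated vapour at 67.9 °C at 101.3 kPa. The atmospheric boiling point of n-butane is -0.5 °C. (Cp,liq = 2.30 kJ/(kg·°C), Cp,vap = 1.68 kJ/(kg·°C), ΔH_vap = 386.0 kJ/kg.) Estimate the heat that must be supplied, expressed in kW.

liquid -58.0→-0.5 °C: 132.25 kJ/kg
vaporisation at -0.5 °C: 386 kJ/kg
vapour -0.5→67.9 °C: 114.91 kJ/kg
Δh = 132.25 + 386 + 114.91 = 633.16 kJ/kg
Q = ṁ·Δh = 1094 kg/h × 633.16 kJ/kg = 692680 kJ/h
|Q| = 192.41 kW

Q = 192 kW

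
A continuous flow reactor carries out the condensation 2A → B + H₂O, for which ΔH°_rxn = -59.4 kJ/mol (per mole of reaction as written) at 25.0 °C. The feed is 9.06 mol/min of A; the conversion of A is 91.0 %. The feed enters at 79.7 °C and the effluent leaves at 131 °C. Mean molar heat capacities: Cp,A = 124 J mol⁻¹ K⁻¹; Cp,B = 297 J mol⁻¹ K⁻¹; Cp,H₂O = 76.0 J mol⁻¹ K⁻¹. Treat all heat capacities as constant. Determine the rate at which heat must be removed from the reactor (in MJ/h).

Q_out = 7.96 MJ/h

Extent of reaction ξ = 0.910 × 9.06 / 2 = 4.1223 mol/min
Reaction term: ξ·ΔH°_rxn = 4.1223 × -59.4 = -244.86 kJ/min
Sensible, feed 79.7→25 °C: -61.452 kJ/min
Outlet flows (mol/min): A 0.8154, B 4.1223, H₂O 4.1223
Sensible, products 25→131 °C: 173.71 kJ/min
Q = ΔH = -132.61 kJ/min = -2.2102 kW
Heat removed = 7.9567 MJ/h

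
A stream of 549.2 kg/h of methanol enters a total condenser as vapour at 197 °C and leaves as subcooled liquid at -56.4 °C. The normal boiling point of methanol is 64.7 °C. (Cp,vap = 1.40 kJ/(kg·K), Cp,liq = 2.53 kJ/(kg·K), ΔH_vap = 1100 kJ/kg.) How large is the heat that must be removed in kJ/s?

vapour 197→64.7 °C: -185.22 kJ/kg
condensation at 64.7 °C: -1100 kJ/kg
liquid 64.7→-56.4 °C: -306.38 kJ/kg
Δh = -185.22 + -1100 + -306.38 = -1591.6 kJ/kg
Q = ṁ·Δh = 549.2 kg/h × -1591.6 kJ/kg = -874110 kJ/h
|Q| = 242.81 kW

Q_c = 243 kJ/s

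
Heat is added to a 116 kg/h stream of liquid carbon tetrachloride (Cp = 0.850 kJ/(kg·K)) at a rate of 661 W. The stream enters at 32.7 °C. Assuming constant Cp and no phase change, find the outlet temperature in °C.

T_out = 56.8 °C

Q = 661 W = 2379.6 kJ/h
ΔT = Q/(ṁ·Cp) = 2379.6/(116×0.850) = 24.134 K
T_out = 32.7 + 24.134 = 56.834 °C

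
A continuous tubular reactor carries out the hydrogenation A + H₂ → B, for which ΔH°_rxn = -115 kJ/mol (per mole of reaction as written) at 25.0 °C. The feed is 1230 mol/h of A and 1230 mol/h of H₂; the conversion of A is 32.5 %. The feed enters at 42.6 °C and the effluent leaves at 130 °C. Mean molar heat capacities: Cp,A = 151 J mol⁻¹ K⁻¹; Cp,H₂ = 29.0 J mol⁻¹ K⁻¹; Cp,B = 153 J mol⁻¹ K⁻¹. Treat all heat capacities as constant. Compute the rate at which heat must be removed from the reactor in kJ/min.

Q_out = 463 kJ/min

Extent of reaction ξ = 0.325 × 1230 = 399.75 mol/h
Reaction term: ξ·ΔH°_rxn = 399.75 × -115 = -45971 kJ/h
Sensible, feed 42.6→25 °C: -3896.6 kJ/h
Outlet flows (mol/h): A 830.25, H₂ 830.25, B 399.75
Sensible, products 25→130 °C: 22114 kJ/h
Q = ΔH = -27754 kJ/h = -7.7095 kW
Heat removed = 462.57 kJ/min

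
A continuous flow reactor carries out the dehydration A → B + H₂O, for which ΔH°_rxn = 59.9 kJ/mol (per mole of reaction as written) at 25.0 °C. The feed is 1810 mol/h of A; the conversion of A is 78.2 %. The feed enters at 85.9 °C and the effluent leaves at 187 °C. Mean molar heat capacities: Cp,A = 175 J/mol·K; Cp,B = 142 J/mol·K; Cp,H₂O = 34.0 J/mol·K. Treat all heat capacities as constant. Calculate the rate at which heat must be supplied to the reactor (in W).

Extent of reaction ξ = 0.782 × 1810 = 1415.4 mol/h
Reaction term: ξ·ΔH°_rxn = 1415.4 × 59.9 = 84784 kJ/h
Sensible, feed 85.9→25 °C: -19290 kJ/h
Outlet flows (mol/h): A 394.58, B 1415.4, H₂O 1415.4
Sensible, products 25→187 °C: 51543 kJ/h
Q = ΔH = 117040 kJ/h = 32.51 kW
Heat supplied = 32510 W

Q_in = 32500 W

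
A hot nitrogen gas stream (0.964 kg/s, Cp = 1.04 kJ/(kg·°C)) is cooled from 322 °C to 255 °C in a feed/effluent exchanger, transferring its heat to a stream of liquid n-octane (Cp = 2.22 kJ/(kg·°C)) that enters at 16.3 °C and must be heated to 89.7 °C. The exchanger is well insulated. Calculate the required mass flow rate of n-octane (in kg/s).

Heat released by hot stream: Q = 0.964 × 1.04 × (322 − 255) = 67.172 kJ/s
Energy balance on cold side (adiabatic exchanger): Q = ṁ_c·Cp_c·(T_c,out − T_c,in)
ṁ_c = 67.172 / [2.22 × (89.7 − 16.3)] = 0.41223 kg/s

ṁ_c = 0.412 kg/s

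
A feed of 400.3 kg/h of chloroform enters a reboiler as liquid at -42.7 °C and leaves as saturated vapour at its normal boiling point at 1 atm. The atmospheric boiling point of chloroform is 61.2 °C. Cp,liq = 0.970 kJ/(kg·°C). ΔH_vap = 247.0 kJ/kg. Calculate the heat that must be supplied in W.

Q = 38700 W

liquid -42.7→61.2 °C: 100.78 kJ/kg
vaporisation at 61.2 °C: 247 kJ/kg
Δh = 100.78 + 247 = 347.78 kJ/kg
Q = ṁ·Δh = 400.3 kg/h × 347.78 kJ/kg = 139220 kJ/h
|Q| = 38.672 kW = 38672 W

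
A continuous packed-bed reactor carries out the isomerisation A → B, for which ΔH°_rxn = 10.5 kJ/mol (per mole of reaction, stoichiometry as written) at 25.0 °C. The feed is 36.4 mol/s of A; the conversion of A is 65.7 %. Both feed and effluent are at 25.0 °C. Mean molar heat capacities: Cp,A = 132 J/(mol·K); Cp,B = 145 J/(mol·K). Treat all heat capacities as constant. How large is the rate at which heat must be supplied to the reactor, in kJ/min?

Extent of reaction ξ = 0.657 × 36.4 = 23.915 mol/s
Reaction term: ξ·ΔH°_rxn = 23.915 × 10.5 = 251.11 kJ/s
Q = ΔH = 251.11 kJ/s = 251.11 kW
Heat supplied = 15066 kJ/min

Q_in = 15100 kJ/min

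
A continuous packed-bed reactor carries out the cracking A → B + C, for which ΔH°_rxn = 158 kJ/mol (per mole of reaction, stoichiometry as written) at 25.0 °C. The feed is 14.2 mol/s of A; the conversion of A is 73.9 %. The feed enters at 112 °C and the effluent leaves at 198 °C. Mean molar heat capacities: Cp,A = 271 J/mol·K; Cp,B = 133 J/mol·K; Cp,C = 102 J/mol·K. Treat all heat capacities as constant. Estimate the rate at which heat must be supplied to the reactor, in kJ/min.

Extent of reaction ξ = 0.739 × 14.2 = 10.494 mol/s
Reaction term: ξ·ΔH°_rxn = 10.494 × 158 = 1658 kJ/s
Sensible, feed 112→25 °C: -334.79 kJ/s
Outlet flows (mol/s): A 3.7062, B 10.494, C 10.494
Sensible, products 25→198 °C: 600.38 kJ/s
Q = ΔH = 1923.6 kJ/s = 1923.6 kW
Heat supplied = 115420 kJ/min

Q_in = 115000 kJ/min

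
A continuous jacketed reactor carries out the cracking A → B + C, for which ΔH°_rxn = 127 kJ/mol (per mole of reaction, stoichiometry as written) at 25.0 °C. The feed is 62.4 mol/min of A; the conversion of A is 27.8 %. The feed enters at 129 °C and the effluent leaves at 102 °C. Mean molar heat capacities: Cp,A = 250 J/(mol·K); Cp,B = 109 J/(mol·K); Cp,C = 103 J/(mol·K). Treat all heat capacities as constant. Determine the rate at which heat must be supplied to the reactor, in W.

Q_in = 28900 W

Extent of reaction ξ = 0.278 × 62.4 = 17.347 mol/min
Reaction term: ξ·ΔH°_rxn = 17.347 × 127 = 2203.1 kJ/min
Sensible, feed 129→25 °C: -1622.4 kJ/min
Outlet flows (mol/min): A 45.053, B 17.347, C 17.347
Sensible, products 25→102 °C: 1150.4 kJ/min
Q = ΔH = 1731.1 kJ/min = 28.852 kW
Heat supplied = 28852 W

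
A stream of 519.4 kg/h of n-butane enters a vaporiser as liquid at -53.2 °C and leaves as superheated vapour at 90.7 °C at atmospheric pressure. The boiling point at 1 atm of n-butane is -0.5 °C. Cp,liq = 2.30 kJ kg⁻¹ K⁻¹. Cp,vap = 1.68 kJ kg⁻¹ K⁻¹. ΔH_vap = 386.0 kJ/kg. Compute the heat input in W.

Q = 95300 W

liquid -53.2→-0.5 °C: 121.21 kJ/kg
vaporisation at -0.5 °C: 386 kJ/kg
vapour -0.5→90.7 °C: 153.22 kJ/kg
Δh = 121.21 + 386 + 153.22 = 660.43 kJ/kg
Q = ṁ·Δh = 519.4 kg/h × 660.43 kJ/kg = 343030 kJ/h
|Q| = 95.285 kW = 95285 W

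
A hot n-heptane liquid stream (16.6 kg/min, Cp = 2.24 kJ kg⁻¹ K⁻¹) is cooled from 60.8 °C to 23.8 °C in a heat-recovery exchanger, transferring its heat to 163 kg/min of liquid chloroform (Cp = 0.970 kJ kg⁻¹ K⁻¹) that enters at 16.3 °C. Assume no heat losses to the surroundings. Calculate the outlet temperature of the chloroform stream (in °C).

T_c,out = 25.0 °C

Heat released by hot stream: Q = 16.6 × 2.24 × (60.8 − 23.8) = 1375.8 kJ/min
Energy balance on cold side (adiabatic exchanger): Q = ṁ_c·Cp_c·(T_c,out − T_c,in)
T_c,out = 16.3 + 1375.8/(163 × 0.970) = 25.002 °C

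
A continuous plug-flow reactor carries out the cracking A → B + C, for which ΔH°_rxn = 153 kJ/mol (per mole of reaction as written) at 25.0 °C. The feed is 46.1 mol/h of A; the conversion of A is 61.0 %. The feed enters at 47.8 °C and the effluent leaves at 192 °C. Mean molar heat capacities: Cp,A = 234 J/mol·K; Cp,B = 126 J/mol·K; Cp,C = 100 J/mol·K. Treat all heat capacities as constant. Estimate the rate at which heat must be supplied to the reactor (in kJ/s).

Extent of reaction ξ = 0.610 × 46.1 = 28.121 mol/h
Reaction term: ξ·ΔH°_rxn = 28.121 × 153 = 4302.5 kJ/h
Sensible, feed 47.8→25 °C: -245.95 kJ/h
Outlet flows (mol/h): A 17.979, B 28.121, C 28.121
Sensible, products 25→192 °C: 1763.9 kJ/h
Q = ΔH = 5820.5 kJ/h = 1.6168 kW
Heat supplied = 1.6168 kJ/s

Q_in = 1.62 kJ/s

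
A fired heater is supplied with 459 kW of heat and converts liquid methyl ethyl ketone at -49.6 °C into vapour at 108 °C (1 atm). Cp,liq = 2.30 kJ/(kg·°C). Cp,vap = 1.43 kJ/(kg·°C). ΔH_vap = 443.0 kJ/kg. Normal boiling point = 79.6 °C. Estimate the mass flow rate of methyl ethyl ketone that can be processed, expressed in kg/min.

Δh = 2.30×(79.6−-49.6) + 443.0 + 1.43×(108−79.6) = 780.77 kJ/kg
Q = 459 kW = 459 kJ/s = 27540 kJ/min
ṁ = Q/Δh = 27540 / 780.77 = 35.273 kg/min

ṁ = 35.3 kg/min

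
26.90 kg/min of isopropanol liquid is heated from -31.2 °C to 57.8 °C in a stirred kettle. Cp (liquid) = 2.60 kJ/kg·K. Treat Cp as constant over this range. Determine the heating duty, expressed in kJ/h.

Q = 373000 kJ/h

Q = ṁ·Cp·ΔT = 26.90 × 2.60 × (57.8 − -31.2) = 6224.7 kJ/min
Converting: 6224.7 / 60 s = 103.74 kW
Heating duty = 373480 kJ/h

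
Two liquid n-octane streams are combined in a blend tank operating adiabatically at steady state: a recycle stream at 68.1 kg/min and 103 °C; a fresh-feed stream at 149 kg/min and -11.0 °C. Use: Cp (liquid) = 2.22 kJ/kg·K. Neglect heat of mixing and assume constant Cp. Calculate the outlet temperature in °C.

T_out = 24.8 °C

Adiabatic, steady state ⇒ Σ ṁᵢCp,ᵢ(T_out − Tᵢ) = 0
T_out = Σ ṁᵢCp,ᵢTᵢ / Σ ṁᵢCp,ᵢ
      = 11933 / 481.96 = 24.76 °C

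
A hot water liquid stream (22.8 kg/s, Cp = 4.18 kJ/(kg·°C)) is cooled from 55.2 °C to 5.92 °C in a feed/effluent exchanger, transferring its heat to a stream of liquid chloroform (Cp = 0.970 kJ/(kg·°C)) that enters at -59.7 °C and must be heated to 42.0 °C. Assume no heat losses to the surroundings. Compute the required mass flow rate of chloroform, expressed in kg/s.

Heat released by hot stream: Q = 22.8 × 4.18 × (55.2 − 5.92) = 4696.6 kJ/s
Energy balance on cold side (adiabatic exchanger): Q = ṁ_c·Cp_c·(T_c,out − T_c,in)
ṁ_c = 4696.6 / [0.970 × (42.0 − -59.7)] = 47.609 kg/s

ṁ_c = 47.6 kg/s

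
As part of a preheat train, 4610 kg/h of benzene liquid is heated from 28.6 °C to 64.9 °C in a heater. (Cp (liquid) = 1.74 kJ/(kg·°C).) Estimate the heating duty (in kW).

Q = ṁ·Cp·ΔT = 4610 × 1.74 × (64.9 − 28.6) = 291180 kJ/h
Converting: 291180 / 3600 s = 80.882 kW

Q = 80.9 kW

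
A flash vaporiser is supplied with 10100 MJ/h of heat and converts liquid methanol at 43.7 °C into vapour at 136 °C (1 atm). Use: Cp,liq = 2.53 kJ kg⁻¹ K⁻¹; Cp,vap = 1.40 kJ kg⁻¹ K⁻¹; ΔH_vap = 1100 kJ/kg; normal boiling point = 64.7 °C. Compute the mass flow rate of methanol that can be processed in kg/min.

Δh = 2.53×(64.7−43.7) + 1100 + 1.40×(136−64.7) = 1253 kJ/kg
Q = 10100 MJ/h = 2805.6 kJ/s = 168330 kJ/min
ṁ = Q/Δh = 168330 / 1253 = 134.35 kg/min

ṁ = 134 kg/min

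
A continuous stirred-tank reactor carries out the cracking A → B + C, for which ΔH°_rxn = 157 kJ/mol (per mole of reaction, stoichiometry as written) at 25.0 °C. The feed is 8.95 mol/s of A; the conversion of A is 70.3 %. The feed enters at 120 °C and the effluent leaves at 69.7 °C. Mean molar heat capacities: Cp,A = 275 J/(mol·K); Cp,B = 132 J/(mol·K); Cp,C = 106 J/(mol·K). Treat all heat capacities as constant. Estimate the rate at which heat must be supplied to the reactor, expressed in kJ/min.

Q_in = 51200 kJ/min

Extent of reaction ξ = 0.703 × 8.95 = 6.2918 mol/s
Reaction term: ξ·ΔH°_rxn = 6.2918 × 157 = 987.82 kJ/s
Sensible, feed 120→25 °C: -233.82 kJ/s
Outlet flows (mol/s): A 2.6582, B 6.2918, C 6.2918
Sensible, products 25→69.7 °C: 99.612 kJ/s
Q = ΔH = 853.61 kJ/s = 853.61 kW
Heat supplied = 51217 kJ/min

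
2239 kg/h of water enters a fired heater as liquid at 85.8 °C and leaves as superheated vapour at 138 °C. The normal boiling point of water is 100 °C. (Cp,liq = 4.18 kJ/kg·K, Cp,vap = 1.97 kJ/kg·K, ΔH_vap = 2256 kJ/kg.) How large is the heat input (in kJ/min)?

Q = 89200 kJ/min

liquid 85.8→100 °C: 59.356 kJ/kg
vaporisation at 100 °C: 2256 kJ/kg
vapour 100→138 °C: 74.86 kJ/kg
Δh = 59.356 + 2256 + 74.86 = 2390.2 kJ/kg
Q = ṁ·Δh = 2239 kg/h × 2390.2 kJ/kg = 5.3517e+06 kJ/h
|Q| = 1486.6 kW = 89195 kJ/min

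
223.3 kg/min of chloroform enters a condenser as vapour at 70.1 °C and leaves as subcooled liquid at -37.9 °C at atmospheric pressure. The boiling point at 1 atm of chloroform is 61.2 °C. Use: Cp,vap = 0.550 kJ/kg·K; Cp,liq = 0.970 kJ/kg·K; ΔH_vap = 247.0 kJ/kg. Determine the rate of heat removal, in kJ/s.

vapour 70.1→61.2 °C: -4.895 kJ/kg
condensation at 61.2 °C: -247 kJ/kg
liquid 61.2→-37.9 °C: -96.127 kJ/kg
Δh = -4.895 + -247 + -96.127 = -348.02 kJ/kg
Q = ṁ·Δh = 223.3 kg/min × -348.02 kJ/kg = -77713 kJ/min
|Q| = 1295.2 kW

Q_c = 1300 kJ/s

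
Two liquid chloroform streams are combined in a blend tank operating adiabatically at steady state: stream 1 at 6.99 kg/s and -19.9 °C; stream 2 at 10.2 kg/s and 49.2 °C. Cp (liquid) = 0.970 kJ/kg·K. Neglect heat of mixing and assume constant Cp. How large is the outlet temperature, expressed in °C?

T_out = 21.1 °C

Energy balance with Q = 0: Σ ṁᵢCp,ᵢ(T_out − Tᵢ) = 0
Σ ṁᵢCp,ᵢTᵢ = 6.99×0.970×-19.9 + 10.2×0.970×49.2 = 351.86
Σ ṁᵢCp,ᵢ = 6.99×0.970 + 10.2×0.970 = 16.674
T_out = 351.86 / 16.674 = 21.102 °C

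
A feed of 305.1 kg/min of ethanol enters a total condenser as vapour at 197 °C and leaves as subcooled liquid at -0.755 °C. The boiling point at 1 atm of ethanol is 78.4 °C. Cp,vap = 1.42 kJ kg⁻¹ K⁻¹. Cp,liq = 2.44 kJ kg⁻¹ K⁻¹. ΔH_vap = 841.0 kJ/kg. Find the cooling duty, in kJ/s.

vapour 197→78.4 °C: -168.41 kJ/kg
condensation at 78.4 °C: -841 kJ/kg
liquid 78.4→-0.755 °C: -193.14 kJ/kg
Δh = -168.41 + -841 + -193.14 = -1202.6 kJ/kg
Q = ṁ·Δh = 305.1 kg/min × -1202.6 kJ/kg = -366900 kJ/min
|Q| = 6115 kW

Q_c = 6110 kJ/s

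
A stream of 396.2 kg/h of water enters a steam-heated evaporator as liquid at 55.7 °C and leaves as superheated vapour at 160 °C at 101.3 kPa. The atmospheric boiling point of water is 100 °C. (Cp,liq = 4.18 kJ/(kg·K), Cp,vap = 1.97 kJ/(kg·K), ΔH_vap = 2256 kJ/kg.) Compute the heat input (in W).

Q = 282000 W

liquid 55.7→100 °C: 185.17 kJ/kg
vaporisation at 100 °C: 2256 kJ/kg
vapour 100→160 °C: 118.2 kJ/kg
Δh = 185.17 + 2256 + 118.2 = 2559.4 kJ/kg
Q = ṁ·Δh = 396.2 kg/h × 2559.4 kJ/kg = 1.014e+06 kJ/h
|Q| = 281.67 kW = 281670 W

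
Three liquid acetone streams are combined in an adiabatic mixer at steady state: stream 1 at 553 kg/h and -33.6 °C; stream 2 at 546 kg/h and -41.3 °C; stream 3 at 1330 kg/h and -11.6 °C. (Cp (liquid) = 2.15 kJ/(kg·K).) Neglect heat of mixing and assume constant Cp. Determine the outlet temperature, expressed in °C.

T_out = -23.3 °C

Adiabatic, steady state ⇒ Σ ṁᵢCp,ᵢ(T_out − Tᵢ) = 0
T_out = Σ ṁᵢCp,ᵢTᵢ / Σ ṁᵢCp,ᵢ
      = -121600 / 5222.4 = -23.285 °C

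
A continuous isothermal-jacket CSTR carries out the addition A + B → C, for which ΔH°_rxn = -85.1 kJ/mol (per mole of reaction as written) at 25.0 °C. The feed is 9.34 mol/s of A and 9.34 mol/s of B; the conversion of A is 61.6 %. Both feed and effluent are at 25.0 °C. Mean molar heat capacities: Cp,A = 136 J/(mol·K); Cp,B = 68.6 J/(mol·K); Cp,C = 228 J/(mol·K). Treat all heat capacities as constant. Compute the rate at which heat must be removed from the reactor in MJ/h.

Extent of reaction ξ = 0.616 × 9.34 = 5.7534 mol/s
Reaction term: ξ·ΔH°_rxn = 5.7534 × -85.1 = -489.62 kJ/s
Q = ΔH = -489.62 kJ/s = -489.62 kW
Heat removed = 1762.6 MJ/h

Q_out = 1760 MJ/h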